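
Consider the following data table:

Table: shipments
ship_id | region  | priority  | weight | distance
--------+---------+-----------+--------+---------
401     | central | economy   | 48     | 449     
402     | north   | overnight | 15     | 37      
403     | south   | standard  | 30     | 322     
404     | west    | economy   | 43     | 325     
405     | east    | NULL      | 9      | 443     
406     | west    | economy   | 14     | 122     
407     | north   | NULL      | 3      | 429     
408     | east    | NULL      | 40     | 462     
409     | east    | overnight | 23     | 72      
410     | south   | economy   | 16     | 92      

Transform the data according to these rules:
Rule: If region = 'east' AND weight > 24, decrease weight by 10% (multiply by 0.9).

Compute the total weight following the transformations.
237.0

Step 1: Find records where region = 'east' AND weight > 24
Step 2: 1 records match, summing to 40
Step 3: After multiplier: 40 × 0.9 = 36.0
Step 4: Unaffected records sum: 201
Step 5: Final sum = 36.0 + 201 = 237.0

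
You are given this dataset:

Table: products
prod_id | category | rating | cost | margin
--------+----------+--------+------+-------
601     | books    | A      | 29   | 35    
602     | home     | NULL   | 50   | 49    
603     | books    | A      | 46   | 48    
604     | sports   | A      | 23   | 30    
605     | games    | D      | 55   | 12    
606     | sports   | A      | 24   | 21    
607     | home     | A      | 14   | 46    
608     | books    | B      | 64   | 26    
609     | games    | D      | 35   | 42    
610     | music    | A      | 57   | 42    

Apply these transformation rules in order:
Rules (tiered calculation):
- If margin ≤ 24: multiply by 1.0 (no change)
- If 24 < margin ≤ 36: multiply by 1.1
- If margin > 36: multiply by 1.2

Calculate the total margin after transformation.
405.5

Step 1: Tier 1 (margin ≤ 24): 2 records, sum = 33 × 1.0 = 33.0
Step 2: Tier 2 (24 < margin ≤ 36): 3 records, sum = 91 × 1.1 = 100.1
Step 3: Tier 3 (margin > 36): 5 records, sum = 227 × 1.2 = 272.4
Step 4: Final sum = 33.0 + 100.1 + 272.4 = 405.5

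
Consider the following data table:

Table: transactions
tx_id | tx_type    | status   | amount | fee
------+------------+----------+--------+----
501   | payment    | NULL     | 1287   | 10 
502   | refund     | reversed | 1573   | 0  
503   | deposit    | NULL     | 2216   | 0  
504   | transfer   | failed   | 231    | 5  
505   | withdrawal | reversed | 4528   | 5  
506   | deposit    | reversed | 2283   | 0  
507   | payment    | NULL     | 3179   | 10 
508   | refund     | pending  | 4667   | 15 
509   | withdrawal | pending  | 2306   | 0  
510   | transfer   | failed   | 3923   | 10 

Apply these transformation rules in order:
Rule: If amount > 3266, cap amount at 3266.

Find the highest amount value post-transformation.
3266

Step 1: Original maximum amount = 4667
Step 2: Apply cap at 3266
Step 3: 3 records had amount > 3266 and were capped
Step 4: Maximum after transformation = 3266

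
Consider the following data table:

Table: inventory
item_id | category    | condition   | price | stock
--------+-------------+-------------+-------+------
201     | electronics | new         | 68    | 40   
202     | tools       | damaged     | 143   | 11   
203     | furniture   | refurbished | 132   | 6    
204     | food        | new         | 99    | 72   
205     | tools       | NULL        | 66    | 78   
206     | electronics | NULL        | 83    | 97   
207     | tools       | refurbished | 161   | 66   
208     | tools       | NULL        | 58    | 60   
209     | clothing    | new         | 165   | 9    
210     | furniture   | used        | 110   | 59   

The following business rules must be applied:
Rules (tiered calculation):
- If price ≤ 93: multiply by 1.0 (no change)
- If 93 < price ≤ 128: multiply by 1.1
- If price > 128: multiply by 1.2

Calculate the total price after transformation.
1226.1

Step 1: Tier 1 (price ≤ 93): 4 records, sum = 275 × 1.0 = 275.0
Step 2: Tier 2 (93 < price ≤ 128): 2 records, sum = 209 × 1.1 = 229.9
Step 3: Tier 3 (price > 128): 4 records, sum = 601 × 1.2 = 721.2
Step 4: Final sum = 275.0 + 229.9 + 721.2 = 1226.1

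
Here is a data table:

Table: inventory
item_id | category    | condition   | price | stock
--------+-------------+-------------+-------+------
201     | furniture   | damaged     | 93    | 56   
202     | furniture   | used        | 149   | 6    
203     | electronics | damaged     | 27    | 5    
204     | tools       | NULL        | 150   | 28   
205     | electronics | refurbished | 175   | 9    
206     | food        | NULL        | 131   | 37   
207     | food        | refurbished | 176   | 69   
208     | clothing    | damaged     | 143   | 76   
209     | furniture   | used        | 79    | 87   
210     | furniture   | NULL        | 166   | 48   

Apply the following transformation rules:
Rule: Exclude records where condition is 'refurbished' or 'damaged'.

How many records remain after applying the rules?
5

Step 1: Count records to exclude
  - 2 (refurbished) + 3 (damaged) = 5 records
Step 2: Total records: 10
Step 3: Remaining = 10 - 5 = 5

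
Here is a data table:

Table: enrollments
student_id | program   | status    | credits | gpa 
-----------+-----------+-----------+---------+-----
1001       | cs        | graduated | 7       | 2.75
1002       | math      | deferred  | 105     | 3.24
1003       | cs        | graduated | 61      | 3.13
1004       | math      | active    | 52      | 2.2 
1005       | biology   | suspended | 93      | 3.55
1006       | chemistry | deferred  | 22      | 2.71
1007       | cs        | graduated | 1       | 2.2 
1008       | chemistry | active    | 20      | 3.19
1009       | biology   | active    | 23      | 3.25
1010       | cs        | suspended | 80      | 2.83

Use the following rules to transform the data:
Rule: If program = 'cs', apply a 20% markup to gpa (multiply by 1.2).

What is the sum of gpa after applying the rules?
31.23

Step 1: Records with program = 'cs' have total gpa = 10.91
Step 2: Apply multiplier: 10.91 × 1.2 = 13.09
Step 3: Other records total: 18.14
Step 4: Final sum = 13.09 + 18.14 = 31.23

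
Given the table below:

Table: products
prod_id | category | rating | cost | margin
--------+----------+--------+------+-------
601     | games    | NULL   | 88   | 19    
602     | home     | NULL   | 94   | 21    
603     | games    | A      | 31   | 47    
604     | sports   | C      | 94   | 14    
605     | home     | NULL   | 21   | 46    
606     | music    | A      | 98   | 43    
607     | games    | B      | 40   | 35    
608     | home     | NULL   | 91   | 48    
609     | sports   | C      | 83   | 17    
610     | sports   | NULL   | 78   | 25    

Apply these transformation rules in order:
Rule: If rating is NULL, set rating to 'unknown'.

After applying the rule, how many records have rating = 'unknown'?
5

Step 1: Count records where rating IS NULL
Step 2: Found 5 records with NULL rating
Step 3: These records will have rating set to 'unknown'
Step 4: Records already having rating = 'unknown': 0
Step 5: Answer: 5 + 0 = 5 records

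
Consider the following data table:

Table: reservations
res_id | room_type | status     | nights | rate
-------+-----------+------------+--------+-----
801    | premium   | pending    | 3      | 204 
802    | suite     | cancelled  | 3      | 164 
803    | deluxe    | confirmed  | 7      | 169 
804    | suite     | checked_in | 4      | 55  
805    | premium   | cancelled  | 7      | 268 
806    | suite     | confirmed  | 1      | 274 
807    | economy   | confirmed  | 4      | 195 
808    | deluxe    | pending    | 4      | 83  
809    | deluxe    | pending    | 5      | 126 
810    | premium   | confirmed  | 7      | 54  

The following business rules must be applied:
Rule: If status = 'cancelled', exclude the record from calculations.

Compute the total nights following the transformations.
35

Step 1: Identify records where status = 'cancelled'
Step 2: The excluded records sum to 10
Step 3: Original total nights = 45
Step 4: Remaining total = 45 - 10 = 35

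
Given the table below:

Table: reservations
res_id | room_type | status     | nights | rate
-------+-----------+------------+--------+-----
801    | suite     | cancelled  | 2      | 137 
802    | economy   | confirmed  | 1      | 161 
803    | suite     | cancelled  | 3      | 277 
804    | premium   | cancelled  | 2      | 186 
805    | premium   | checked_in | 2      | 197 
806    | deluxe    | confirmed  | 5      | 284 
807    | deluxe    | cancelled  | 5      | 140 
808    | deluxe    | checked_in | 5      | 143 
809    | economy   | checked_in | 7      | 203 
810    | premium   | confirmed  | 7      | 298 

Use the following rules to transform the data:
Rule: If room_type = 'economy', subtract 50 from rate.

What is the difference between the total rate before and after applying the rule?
100

Step 1: Original sum of rate = 2026
Step 2: 2 records have room_type = 'economy'
Step 3: Each affected record changes by -50
Step 4: Total change = 2 × -50 = -100
Step 5: New sum = 2026 + -100 = 1926
Step 6: Difference = |1926 - 2026| = 100
        (Sum decreased by 100)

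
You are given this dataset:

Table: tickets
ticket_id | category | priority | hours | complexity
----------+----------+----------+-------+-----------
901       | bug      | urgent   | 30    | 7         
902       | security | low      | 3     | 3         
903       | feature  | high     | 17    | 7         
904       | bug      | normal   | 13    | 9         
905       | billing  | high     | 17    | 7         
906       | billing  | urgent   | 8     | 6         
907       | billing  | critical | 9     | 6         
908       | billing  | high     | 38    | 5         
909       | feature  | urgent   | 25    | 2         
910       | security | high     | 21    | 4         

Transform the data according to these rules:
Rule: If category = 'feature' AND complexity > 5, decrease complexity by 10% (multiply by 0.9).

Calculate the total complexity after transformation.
55.3

Step 1: Find records where category = 'feature' AND complexity > 5
Step 2: 1 records match, summing to 7
Step 3: After multiplier: 7 × 0.9 = 6.3
Step 4: Unaffected records sum: 49
Step 5: Final sum = 6.3 + 49 = 55.3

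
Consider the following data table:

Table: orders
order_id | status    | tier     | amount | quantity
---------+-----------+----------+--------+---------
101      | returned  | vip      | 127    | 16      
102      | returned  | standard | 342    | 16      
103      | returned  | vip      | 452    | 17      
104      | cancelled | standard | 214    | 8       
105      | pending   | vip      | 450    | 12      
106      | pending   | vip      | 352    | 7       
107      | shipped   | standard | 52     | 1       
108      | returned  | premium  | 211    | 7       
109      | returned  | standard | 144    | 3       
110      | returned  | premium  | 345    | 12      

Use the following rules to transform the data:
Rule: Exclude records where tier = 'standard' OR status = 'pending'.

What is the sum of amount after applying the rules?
1135

Step 1: Find records where tier = 'standard' OR status = 'pending'
Step 2: 6 records match, summing to 1554
Step 3: Original sum: 2689
Step 4: Remaining sum = 2689 - 1554 = 1135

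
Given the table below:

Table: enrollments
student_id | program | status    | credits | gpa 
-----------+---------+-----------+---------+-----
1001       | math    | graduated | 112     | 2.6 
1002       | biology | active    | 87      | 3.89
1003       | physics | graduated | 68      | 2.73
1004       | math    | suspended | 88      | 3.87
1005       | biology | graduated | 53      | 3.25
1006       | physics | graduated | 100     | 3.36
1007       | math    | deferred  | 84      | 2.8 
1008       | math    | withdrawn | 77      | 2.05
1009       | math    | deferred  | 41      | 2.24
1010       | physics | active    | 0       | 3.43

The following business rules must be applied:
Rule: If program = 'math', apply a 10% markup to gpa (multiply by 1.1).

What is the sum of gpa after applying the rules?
31.58

Step 1: Records with program = 'math' have total gpa = 13.56
Step 2: Apply multiplier: 13.56 × 1.1 = 14.92
Step 3: Other records total: 16.66
Step 4: Final sum = 14.92 + 16.66 = 31.58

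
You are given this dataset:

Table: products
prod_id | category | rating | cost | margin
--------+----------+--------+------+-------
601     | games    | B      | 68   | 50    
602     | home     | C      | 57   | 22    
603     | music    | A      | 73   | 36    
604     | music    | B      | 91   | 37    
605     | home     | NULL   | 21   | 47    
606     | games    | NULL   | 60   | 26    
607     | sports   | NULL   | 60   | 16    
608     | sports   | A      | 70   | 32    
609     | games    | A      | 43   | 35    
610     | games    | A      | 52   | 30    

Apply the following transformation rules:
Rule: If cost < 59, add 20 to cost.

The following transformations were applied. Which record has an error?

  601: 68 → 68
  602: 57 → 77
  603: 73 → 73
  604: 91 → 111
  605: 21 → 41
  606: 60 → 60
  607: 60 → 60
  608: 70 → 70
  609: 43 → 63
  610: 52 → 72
Record 604 has an error. The correct transformed value should be 91, not 111.

Step 1: Check each record against the rule
Step 2: Record 604 has cost = 91
Step 3: Since 91 >= 59, the bonus should not have been applied
Step 4: Correct value = 91, but claimed value = 111
Conclusion: Record 604 has the error.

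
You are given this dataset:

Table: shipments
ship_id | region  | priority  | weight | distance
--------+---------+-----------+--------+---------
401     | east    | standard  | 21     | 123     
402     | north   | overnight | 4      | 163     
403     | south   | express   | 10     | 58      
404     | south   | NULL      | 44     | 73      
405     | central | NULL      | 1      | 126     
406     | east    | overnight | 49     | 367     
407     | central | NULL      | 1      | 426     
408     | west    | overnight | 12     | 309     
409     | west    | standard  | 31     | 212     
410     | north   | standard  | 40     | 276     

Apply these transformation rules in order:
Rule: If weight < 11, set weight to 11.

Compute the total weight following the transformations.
241

Step 1: 4 records have weight < 11
Step 2: These records originally summed to 16
Step 3: After setting to minimum: 4 × 11 = 44
Step 4: Unaffected records sum: 197
Step 5: Final sum = 44 + 197 = 241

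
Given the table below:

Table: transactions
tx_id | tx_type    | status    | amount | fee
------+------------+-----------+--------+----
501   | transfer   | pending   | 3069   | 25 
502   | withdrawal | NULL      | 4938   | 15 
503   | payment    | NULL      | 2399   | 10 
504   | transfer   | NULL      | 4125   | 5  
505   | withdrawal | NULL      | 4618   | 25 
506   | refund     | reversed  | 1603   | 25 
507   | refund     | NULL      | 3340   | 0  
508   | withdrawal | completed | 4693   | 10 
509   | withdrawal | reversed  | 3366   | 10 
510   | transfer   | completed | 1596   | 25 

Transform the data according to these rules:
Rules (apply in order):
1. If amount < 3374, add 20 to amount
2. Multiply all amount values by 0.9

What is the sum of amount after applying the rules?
30480.3

Step 1: Apply Rule 1 - Add 20 to records with amount < 3374
  - 6 records affected: 15373 + (6 × 20) = 15493
  - Unaffected records: 18374
  - Sum after Rule 1: 33867
Step 2: Apply Rule 2 - Multiply all by 0.9
  - 33867 × 0.9 = 30480.3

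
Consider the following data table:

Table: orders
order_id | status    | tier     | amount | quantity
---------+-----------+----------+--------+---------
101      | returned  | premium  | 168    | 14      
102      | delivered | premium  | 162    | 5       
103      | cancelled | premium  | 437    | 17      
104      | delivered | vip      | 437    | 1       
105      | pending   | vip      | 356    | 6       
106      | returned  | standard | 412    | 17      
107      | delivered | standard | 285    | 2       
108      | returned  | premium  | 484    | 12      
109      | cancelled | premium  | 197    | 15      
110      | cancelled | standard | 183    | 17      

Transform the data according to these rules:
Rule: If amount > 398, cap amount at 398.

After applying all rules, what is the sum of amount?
2943

Step 1: 4 records have amount > 398
Step 2: These records originally summed to 1770
Step 3: After capping: 4 × 398 = 1592
Step 4: Unaffected records sum: 1351
Step 5: Final sum = 1592 + 1351 = 2943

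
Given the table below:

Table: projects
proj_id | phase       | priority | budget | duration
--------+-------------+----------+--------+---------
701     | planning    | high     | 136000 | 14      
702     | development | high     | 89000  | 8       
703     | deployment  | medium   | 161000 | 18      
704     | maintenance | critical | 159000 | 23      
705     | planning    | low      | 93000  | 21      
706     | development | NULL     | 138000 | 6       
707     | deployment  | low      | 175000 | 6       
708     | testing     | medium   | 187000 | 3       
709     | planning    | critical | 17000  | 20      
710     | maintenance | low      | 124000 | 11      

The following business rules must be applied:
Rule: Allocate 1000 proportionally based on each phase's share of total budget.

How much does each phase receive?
deployment: 262.71, development: 177.48, maintenance: 221.27, planning: 192.34, testing: 146.21

Step 1: Calculate total budget = 1279000
Step 2: Calculate each phase's proportion:
  deployment: 336000/1279000 = 26.27% → 262.71
  development: 227000/1279000 = 17.75% → 177.48
  maintenance: 283000/1279000 = 22.13% → 221.27
  planning: 246000/1279000 = 19.23% → 192.34
  testing: 187000/1279000 = 14.62% → 146.21
Step 3: Verify: sum of allocations ≈ 1000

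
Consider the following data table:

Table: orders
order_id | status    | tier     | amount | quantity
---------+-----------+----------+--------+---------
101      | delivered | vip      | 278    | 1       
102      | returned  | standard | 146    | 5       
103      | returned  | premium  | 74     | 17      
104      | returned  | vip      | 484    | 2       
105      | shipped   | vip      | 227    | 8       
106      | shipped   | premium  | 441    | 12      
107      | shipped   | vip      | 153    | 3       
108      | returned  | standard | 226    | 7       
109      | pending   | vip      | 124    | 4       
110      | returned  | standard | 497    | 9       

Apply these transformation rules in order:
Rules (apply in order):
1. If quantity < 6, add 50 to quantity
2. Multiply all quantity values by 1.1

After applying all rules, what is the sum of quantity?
349.8

Step 1: Apply Rule 1 - Add 50 to records with quantity < 6
  - 5 records affected: 15 + (5 × 50) = 265
  - Unaffected records: 53
  - Sum after Rule 1: 318
Step 2: Apply Rule 2 - Multiply all by 1.1
  - 318 × 1.1 = 349.8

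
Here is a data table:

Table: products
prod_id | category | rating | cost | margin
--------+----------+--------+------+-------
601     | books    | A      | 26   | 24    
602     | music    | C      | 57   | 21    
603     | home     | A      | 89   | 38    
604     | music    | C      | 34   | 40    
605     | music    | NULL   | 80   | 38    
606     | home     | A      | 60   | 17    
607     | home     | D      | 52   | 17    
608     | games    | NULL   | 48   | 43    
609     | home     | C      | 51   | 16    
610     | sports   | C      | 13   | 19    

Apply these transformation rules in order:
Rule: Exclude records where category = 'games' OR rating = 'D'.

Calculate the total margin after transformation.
213

Step 1: Find records where category = 'games' OR rating = 'D'
Step 2: 2 records match, summing to 60
Step 3: Original sum: 273
Step 4: Remaining sum = 273 - 60 = 213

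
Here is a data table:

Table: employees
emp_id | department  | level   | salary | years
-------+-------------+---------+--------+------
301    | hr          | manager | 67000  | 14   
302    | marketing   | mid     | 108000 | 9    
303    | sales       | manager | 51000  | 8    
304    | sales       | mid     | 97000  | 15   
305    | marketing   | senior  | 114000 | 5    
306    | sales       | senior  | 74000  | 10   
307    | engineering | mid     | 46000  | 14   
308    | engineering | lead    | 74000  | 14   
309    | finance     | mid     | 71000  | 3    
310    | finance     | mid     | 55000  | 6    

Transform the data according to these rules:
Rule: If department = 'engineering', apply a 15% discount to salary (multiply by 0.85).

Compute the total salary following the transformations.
739000.0

Step 1: Records with department = 'engineering' have total salary = 120000
Step 2: Apply multiplier: 120000 × 0.85 = 102000.0
Step 3: Other records total: 637000
Step 4: Final sum = 102000.0 + 637000 = 739000.0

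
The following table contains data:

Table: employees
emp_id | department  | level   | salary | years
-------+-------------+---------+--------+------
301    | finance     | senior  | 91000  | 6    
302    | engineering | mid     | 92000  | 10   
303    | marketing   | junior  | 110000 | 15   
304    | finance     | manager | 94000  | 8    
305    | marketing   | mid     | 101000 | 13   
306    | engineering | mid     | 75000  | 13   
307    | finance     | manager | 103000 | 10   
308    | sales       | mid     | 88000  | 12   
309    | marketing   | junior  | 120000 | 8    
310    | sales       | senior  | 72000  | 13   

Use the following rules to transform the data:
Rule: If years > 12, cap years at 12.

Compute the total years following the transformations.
102

Step 1: 4 records have years > 12
Step 2: These records originally summed to 54
Step 3: After capping: 4 × 12 = 48
Step 4: Unaffected records sum: 54
Step 5: Final sum = 48 + 54 = 102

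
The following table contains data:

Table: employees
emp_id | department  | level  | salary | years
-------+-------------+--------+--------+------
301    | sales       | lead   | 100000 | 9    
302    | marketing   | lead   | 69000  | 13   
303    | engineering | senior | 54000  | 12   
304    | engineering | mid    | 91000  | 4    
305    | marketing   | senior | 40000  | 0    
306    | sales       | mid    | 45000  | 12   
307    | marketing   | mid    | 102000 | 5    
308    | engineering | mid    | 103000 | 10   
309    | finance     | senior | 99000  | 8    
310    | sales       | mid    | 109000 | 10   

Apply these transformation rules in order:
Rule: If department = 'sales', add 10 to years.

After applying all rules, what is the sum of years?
113

Step 1: Count records where department = 'sales': 3
Step 2: Total bonus added: 3 × 10 = 30
Step 3: Original sum of years: 83
Step 4: Final sum = 83 + 30 = 113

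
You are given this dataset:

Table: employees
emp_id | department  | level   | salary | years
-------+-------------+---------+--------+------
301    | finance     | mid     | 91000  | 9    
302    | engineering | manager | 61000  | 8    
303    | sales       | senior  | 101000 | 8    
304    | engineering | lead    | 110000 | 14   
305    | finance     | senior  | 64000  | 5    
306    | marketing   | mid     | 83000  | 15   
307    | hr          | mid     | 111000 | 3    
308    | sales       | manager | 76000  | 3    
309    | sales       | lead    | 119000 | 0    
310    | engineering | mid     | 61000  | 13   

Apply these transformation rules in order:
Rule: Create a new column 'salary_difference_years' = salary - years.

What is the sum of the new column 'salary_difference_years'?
876922

Step 1: For each record, compute salary - years
Example calculations:
  91000 - 9 = 90991
  61000 - 8 = 60992
  101000 - 8 = 100992
  ...
Step 2: Sum all derived values
Step 3: Total = 876922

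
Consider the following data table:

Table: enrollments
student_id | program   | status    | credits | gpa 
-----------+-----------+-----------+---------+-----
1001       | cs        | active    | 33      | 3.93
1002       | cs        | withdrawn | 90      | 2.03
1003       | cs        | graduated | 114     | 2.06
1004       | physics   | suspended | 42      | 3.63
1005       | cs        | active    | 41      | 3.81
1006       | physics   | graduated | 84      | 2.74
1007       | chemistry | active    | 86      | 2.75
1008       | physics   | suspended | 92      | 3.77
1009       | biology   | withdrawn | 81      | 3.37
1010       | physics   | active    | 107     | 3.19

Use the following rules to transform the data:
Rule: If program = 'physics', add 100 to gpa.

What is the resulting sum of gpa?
431.28

Step 1: Count records where program = 'physics': 4
Step 2: Total bonus added: 4 × 100 = 400
Step 3: Original sum of gpa: 31.28
Step 4: Final sum = 31.28 + 400 = 431.28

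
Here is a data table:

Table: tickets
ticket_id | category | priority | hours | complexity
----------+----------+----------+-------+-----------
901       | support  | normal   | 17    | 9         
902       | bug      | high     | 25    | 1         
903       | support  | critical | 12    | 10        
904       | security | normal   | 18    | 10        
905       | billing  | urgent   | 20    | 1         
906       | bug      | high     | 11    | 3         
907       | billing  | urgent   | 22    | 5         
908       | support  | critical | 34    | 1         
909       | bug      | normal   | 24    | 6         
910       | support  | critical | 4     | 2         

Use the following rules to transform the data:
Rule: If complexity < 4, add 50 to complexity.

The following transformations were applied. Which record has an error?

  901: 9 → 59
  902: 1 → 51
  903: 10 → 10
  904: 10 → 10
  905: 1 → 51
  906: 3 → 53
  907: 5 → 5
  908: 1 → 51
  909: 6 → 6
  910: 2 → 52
Record 901 has an error. The correct transformed value should be 9, not 59.

Step 1: Check each record against the rule
Step 2: Record 901 has complexity = 9
Step 3: Since 9 >= 4, the bonus should not have been applied
Step 4: Correct value = 9, but claimed value = 59
Conclusion: Record 901 has the error.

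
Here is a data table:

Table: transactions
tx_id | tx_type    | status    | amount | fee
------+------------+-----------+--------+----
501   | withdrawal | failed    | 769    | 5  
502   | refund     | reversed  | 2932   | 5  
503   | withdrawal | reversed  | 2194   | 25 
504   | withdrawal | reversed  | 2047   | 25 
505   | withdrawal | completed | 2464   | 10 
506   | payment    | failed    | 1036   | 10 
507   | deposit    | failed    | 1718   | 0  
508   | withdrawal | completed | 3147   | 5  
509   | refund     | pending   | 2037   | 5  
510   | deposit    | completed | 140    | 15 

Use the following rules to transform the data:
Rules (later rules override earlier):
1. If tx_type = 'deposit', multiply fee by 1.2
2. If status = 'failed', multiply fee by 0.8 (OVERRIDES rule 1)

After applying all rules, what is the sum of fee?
105.0

Step 1: Rule 2 takes priority for records with status = 'failed'
  - 3 records: 15 × 0.8 = 12.0
Step 2: Rule 1 applies to remaining records with tx_type = 'deposit'
  - 1 records: 15 × 1.2 = 18.0
Step 3: Other records unchanged: 75
Step 4: Final sum = 12.0 + 18.0 + 75 = 105.0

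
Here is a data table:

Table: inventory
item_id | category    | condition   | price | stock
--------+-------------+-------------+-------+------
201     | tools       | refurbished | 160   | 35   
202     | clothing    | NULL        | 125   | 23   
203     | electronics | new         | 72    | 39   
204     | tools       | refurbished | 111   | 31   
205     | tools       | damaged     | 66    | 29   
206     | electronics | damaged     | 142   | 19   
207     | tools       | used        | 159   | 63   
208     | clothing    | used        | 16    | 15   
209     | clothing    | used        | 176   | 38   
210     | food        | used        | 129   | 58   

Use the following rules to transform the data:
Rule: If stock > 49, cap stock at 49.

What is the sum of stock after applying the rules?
327

Step 1: 2 records have stock > 49
Step 2: These records originally summed to 121
Step 3: After capping: 2 × 49 = 98
Step 4: Unaffected records sum: 229
Step 5: Final sum = 98 + 229 = 327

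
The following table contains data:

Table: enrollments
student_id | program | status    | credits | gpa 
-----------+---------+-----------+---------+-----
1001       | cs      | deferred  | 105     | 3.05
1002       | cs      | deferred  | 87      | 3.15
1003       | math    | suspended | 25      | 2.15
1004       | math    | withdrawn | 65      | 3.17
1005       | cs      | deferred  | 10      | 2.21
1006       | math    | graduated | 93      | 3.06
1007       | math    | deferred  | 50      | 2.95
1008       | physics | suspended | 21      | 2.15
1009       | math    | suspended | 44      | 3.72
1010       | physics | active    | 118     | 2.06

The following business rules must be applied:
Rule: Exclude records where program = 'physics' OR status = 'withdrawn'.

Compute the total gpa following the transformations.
20.29

Step 1: Find records where program = 'physics' OR status = 'withdrawn'
Step 2: 3 records match, summing to 7.38
Step 3: Original sum: 27.67
Step 4: Remaining sum = 27.67 - 7.38 = 20.29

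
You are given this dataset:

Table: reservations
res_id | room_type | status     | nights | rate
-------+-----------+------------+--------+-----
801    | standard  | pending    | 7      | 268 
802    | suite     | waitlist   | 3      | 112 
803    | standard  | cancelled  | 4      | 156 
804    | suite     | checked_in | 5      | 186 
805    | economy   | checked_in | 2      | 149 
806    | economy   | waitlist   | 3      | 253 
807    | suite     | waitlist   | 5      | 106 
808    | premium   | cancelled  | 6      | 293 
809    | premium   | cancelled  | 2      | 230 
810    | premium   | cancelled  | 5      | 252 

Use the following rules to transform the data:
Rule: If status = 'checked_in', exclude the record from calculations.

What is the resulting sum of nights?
35

Step 1: Identify records where status = 'checked_in'
Step 2: The excluded records sum to 7
Step 3: Original total nights = 42
Step 4: Remaining total = 42 - 7 = 35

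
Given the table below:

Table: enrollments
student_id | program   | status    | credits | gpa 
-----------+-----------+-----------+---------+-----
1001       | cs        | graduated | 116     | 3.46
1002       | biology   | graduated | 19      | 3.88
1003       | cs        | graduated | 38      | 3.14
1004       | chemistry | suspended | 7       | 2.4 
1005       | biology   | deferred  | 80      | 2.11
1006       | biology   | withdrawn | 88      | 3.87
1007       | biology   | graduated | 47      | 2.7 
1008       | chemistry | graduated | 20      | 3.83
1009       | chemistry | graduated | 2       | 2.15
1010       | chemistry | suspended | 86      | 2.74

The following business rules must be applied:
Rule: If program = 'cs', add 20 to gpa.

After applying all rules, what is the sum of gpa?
70.28

Step 1: Count records where program = 'cs': 2
Step 2: Total bonus added: 2 × 20 = 40
Step 3: Original sum of gpa: 30.28
Step 4: Final sum = 30.28 + 40 = 70.28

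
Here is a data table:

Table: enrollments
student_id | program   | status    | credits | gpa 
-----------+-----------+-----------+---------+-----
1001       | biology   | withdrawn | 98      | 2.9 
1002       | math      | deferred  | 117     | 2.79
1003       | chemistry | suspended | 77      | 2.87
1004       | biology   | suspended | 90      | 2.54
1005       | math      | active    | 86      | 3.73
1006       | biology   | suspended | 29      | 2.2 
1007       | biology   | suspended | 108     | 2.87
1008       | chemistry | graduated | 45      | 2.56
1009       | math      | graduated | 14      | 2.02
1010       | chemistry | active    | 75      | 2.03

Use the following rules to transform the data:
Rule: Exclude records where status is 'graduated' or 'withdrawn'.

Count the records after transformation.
7

Step 1: Count records to exclude
  - 2 (graduated) + 1 (withdrawn) = 3 records
Step 2: Total records: 10
Step 3: Remaining = 10 - 3 = 7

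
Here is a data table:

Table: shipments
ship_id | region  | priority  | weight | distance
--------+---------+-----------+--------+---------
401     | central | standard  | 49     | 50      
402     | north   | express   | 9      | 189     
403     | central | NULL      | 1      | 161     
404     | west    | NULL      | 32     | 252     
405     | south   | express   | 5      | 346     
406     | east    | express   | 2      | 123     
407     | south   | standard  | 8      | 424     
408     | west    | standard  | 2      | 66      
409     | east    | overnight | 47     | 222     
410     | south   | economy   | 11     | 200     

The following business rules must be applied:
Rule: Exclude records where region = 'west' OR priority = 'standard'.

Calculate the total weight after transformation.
75

Step 1: Find records where region = 'west' OR priority = 'standard'
Step 2: 4 records match, summing to 91
Step 3: Original sum: 166
Step 4: Remaining sum = 166 - 91 = 75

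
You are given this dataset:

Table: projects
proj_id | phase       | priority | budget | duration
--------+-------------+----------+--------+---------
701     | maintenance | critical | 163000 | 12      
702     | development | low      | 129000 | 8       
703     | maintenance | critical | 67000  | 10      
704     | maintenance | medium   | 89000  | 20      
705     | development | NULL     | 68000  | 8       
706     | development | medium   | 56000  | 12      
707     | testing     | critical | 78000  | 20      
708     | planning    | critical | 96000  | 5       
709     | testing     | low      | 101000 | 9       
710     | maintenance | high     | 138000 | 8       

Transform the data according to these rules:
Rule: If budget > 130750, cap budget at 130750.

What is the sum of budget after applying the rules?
945500

Step 1: 2 records have budget > 130750
Step 2: These records originally summed to 301000
Step 3: After capping: 2 × 130750 = 261500
Step 4: Unaffected records sum: 684000
Step 5: Final sum = 261500 + 684000 = 945500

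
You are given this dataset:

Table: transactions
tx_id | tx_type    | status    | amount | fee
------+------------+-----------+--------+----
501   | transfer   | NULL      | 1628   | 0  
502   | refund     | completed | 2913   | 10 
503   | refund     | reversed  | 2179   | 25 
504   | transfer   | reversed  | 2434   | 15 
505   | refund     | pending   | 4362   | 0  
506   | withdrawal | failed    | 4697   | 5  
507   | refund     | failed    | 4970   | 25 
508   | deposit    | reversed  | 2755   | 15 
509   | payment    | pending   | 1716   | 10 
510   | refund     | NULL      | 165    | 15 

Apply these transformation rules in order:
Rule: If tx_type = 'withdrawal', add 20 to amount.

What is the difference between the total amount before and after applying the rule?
20

Step 1: Original sum of amount = 27819
Step 2: 1 records have tx_type = 'withdrawal'
Step 3: Each affected record changes by 20
Step 4: Total change = 1 × 20 = 20
Step 5: New sum = 27819 + 20 = 27839
Step 6: Difference = |27839 - 27819| = 20
        (Sum increased by 20)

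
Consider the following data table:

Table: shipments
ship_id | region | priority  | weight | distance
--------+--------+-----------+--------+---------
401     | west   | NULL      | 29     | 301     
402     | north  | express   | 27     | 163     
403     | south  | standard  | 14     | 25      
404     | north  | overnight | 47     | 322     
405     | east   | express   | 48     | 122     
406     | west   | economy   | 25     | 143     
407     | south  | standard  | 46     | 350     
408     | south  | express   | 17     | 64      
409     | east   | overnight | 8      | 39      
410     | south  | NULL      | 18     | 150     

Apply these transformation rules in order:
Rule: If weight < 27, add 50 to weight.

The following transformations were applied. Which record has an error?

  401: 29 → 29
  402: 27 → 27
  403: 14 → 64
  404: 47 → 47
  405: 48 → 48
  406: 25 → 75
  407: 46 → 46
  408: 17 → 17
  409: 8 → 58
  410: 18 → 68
Record 408 has an error. The correct transformed value should be 67, not 17.

Step 1: Check each record against the rule
Step 2: Record 408 has weight = 17
Step 3: Since 17 < 27, the bonus should have been applied
Step 4: Correct value = 67, but claimed value = 17
Conclusion: Record 408 has the error.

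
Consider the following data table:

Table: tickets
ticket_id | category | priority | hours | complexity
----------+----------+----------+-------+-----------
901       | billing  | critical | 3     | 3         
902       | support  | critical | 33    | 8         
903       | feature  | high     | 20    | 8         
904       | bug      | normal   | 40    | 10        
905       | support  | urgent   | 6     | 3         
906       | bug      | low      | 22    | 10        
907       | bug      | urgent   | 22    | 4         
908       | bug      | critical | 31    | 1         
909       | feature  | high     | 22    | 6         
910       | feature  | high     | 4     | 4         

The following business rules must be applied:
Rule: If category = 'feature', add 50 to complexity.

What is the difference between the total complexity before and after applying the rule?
150

Step 1: Original sum of complexity = 57
Step 2: 3 records have category = 'feature'
Step 3: Each affected record changes by 50
Step 4: Total change = 3 × 50 = 150
Step 5: New sum = 57 + 150 = 207
Step 6: Difference = |207 - 57| = 150
        (Sum increased by 150)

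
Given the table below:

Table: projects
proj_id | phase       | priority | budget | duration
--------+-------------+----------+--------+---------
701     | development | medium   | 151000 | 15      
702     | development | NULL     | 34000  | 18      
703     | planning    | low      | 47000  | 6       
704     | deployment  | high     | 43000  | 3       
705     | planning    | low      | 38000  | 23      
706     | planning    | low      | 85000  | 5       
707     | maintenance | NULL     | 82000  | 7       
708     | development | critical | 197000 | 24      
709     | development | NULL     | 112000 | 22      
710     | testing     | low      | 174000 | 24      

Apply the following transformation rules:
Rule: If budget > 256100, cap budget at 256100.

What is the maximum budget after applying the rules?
197000

Step 1: Original maximum budget = 197000
Step 2: Check cap of 256100 against maximum
Step 3: No records exceed the cap (max 197000 <= cap 256100), so no capping applies
Step 4: Maximum after transformation = 197000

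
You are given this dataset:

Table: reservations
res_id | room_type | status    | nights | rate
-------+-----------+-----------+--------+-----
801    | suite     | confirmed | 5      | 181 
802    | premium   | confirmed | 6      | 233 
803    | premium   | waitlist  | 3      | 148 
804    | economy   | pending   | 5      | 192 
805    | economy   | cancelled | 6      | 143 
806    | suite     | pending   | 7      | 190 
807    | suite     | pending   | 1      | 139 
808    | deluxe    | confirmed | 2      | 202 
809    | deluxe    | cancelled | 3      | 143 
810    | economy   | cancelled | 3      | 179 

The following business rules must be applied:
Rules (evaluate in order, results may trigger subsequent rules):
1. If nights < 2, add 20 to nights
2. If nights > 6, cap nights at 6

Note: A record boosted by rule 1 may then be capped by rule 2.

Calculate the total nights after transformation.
45

Step 1: Apply rule 1 to records with nights < 2
  - 1 records get bonus of 20
  - Of these, 1 records then exceed 6 and get capped
Step 2: Apply rule 2 to records with nights > 6
  - 1 records (original) are capped
Step 3: Calculate final sum = 45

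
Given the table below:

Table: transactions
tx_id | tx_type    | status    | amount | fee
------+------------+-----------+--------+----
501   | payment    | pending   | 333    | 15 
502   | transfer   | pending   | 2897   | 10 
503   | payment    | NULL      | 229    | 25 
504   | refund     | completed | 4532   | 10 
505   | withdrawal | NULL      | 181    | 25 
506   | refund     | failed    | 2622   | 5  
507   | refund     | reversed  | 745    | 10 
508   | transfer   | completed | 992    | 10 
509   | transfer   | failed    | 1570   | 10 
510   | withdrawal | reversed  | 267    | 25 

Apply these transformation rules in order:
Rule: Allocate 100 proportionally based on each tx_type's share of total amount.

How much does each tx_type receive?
payment: 3.91, refund: 54.98, transfer: 37.99, withdrawal: 3.12

Step 1: Calculate total amount = 14368
Step 2: Calculate each tx_type's proportion:
  payment: 562/14368 = 3.91% → 3.91
  refund: 7899/14368 = 54.98% → 54.98
  transfer: 5459/14368 = 37.99% → 37.99
  withdrawal: 448/14368 = 3.12% → 3.12
Step 3: Verify: sum of allocations ≈ 100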